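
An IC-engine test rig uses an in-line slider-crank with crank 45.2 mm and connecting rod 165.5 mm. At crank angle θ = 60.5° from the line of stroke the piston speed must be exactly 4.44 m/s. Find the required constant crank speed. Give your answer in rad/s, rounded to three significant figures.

For an in-line slider-crank, |v_piston| = rω|sinθ|·[1 + r cosθ/√(L² − r² sin²θ)].
With r = 0.0452 m, L = 0.1655 m, θ = 60.5°: the bracketed kinematic factor |dx/dθ| = 0.044787 m.
ω = v/|dx/dθ| = 4.44/0.044787 = 99.136 rad/s.

99.1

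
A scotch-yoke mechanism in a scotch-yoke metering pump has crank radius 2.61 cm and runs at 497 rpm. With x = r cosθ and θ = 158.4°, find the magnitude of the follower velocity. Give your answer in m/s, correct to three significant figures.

ω = 52.05 rad/s (from 497 rpm).
x = r cosθ ⇒ ẋ = −rω sinθ.
|v| = rω|sinθ| = 0.0261·52.05·|sin 158.4°| = 0.50006 m/s.

0.500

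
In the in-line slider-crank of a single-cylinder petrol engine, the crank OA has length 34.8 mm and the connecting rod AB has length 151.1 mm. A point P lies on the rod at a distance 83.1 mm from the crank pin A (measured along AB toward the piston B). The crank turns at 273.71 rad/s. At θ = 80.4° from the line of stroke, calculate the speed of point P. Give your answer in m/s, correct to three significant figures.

9.62

ω = 273.7 rad/s.  Crank-pin speed |V_A| = rω = 9.5251 m/s, perpendicular to OA.
Rod angle: sinφ = −(r/L) sinθ ⇒ φ = -13.126°; ω_rod = −rω cosθ/√(L²−r²sin²θ) = -10.795 rad/s.
V_P = V_A + ω_rod × AP, with AP = 0.0831 m along the rod.
Components: V_Px = −rω sinθ − a·ω_rod·sinφ = -9.5954 m/s;  V_Py = rω cosθ + a·ω_rod·cosφ = +0.71487 m/s.
|V_P| = √(V_Px² + V_Py²) = 9.622 m/s.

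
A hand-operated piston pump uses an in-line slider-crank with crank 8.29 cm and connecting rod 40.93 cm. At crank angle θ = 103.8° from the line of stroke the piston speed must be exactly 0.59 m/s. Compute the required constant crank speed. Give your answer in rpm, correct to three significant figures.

For an in-line slider-crank, |v_piston| = rω|sinθ|·[1 + r cosθ/√(L² − r² sin²θ)].
With r = 0.0829 m, L = 0.4093 m, θ = 103.8°: the bracketed kinematic factor |dx/dθ| = 0.07654 m.
ω = v/|dx/dθ| = 0.59/0.07654 = 7.7084 rad/s.
N = 60ω/(2π) = 73.61 rpm.

73.6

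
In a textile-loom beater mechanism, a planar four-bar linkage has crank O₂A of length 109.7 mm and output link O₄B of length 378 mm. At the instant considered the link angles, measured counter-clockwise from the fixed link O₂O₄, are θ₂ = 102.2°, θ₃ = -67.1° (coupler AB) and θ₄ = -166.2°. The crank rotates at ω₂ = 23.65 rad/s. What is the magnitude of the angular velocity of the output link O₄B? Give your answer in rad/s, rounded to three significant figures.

ω₂ = 23.65 rad/s
Differentiating the loop-closure r₂e^{iθ₂}+r₃e^{iθ₃}=r₁+r₄e^{iθ₄} gives r₂ω₂e^{iθ₂}+r₃ω₃e^{iθ₃}=r₄ω₄e^{iθ₄}.
Eliminating the other unknown: ω₄ = r₂ω₂ sin(θ₂−θ₃) / [r₄ sin(θ₄−θ₃)].
Numerator sine = +0.18567; denominator sine = -0.98741.
Result = 0.1097·23.65·(+0.18567) / (0.378·(-0.98741)) = -1.2906 rad/s; magnitude 1.2906 rad/s.

1.29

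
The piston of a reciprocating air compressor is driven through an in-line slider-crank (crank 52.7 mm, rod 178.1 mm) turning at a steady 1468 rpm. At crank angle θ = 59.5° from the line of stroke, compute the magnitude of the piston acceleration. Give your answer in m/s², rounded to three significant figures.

454

ω = 2π·1468/60 = 153.7 rad/s
x(θ) = r cosθ + √(L² − r² sin²θ); with ω constant, a = ω²·d²x/dθ².
d²x/dθ² = −r cosθ − r²(cos2θ)/√u − r⁴ sin²2θ/(4u^{3/2}),  u = L² − r² sin²θ = 0.0296577 m².
Substituting r = 0.0527 m, L = 0.1781 m, θ = 59.5°: d²x/dθ² = -0.019218 m.
a = ω²·d²x/dθ² = (153.7)²·(-0.019218) = -454.16 m/s²;  |a| = 454.16 m/s².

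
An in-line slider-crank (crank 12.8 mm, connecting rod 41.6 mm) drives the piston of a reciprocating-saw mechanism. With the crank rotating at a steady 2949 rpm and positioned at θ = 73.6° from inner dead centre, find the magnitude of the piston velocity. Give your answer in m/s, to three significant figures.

4.14

ω = 2π·2949/60 = 308.8 rad/s
For an in-line slider-crank, x = r cosθ + √(L² − r² sin²θ), so v = −rω sinθ·[1 + r cosθ/√(L² − r² sin²θ)].
With r = 0.0128 m, L = 0.0416 m, θ = 73.6°: √(L² − r² sin²θ) = 0.039746 m.
v = −0.0128·308.8·0.95931·[1 + 0.0128·0.28234/0.039746] = -4.1368 m/s.
|v| = 4.1368 m/s.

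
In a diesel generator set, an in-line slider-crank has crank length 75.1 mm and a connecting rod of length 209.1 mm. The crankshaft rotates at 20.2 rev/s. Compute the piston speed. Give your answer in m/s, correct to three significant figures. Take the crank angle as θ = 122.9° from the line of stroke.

6.37

ω = 2π·20.2 = 126.9 rad/s
For an in-line slider-crank, x = r cosθ + √(L² − r² sin²θ), so v = −rω sinθ·[1 + r cosθ/√(L² − r² sin²θ)].
With r = 0.0751 m, L = 0.2091 m, θ = 122.9°: √(L² − r² sin²θ) = 0.19937 m.
v = −0.0751·126.9·0.83962·[1 + 0.0751·-0.54317/0.19937] = -6.3655 m/s.
|v| = 6.3655 m/s.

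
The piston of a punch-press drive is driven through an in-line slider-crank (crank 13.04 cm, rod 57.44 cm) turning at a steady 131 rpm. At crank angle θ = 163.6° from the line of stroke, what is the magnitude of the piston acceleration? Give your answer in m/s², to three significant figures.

ω = 2π·131/60 = 13.72 rad/s
x(θ) = r cosθ + √(L² − r² sin²θ); with ω constant, a = ω²·d²x/dθ².
d²x/dθ² = −r cosθ − r²(cos2θ)/√u − r⁴ sin²2θ/(4u^{3/2}),  u = L² − r² sin²θ = 0.32858 m².
Substituting r = 0.1304 m, L = 0.5744 m, θ = 163.6°: d²x/dθ² = +0.10005 m.
a = ω²·d²x/dθ² = (13.72)²·(+0.10005) = +18.828 m/s²;  |a| = 18.828 m/s².

18.8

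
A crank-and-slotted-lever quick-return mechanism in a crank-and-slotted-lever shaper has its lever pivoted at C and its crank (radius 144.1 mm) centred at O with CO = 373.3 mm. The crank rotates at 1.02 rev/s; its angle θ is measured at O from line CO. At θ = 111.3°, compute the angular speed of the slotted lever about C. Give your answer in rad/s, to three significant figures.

0.0648

ω = 6.409 rad/s (from 1.02 rev/s).
Crank pin A relative to C: A = (d + r cosθ, r sinθ); lever angle φ = atan2(r sinθ, d + r cosθ).
Differentiating tanφ: φ̇ = rω(d cosθ + r)/(d² + r² + 2dr cosθ).
d² + r² + 2dr cosθ = |CA|² = 0.121037 m²;  d cosθ + r = +0.0084983 m.
|ω_lever| = |0.1441·6.409·+0.0084983| / 0.121037 = 0.064842 rad/s.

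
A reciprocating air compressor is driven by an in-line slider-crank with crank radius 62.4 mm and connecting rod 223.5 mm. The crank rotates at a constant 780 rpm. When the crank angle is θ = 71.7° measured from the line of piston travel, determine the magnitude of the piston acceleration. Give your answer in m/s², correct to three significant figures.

34.8

ω = 2π·780/60 = 81.68 rad/s
x(θ) = r cosθ + √(L² − r² sin²θ); with ω constant, a = ω²·d²x/dθ².
d²x/dθ² = −r cosθ − r²(cos2θ)/√u − r⁴ sin²2θ/(4u^{3/2}),  u = L² − r² sin²θ = 0.0464424 m².
Substituting r = 0.0624 m, L = 0.2235 m, θ = 71.7°: d²x/dθ² = -0.0052224 m.
a = ω²·d²x/dθ² = (81.68)²·(-0.0052224) = -34.843 m/s²;  |a| = 34.843 m/s².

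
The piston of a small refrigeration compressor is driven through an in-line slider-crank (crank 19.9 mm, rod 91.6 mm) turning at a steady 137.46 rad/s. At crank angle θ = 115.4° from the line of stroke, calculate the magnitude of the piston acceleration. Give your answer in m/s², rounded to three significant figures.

ω = 137.5 rad/s
x(θ) = r cosθ + √(L² − r² sin²θ); with ω constant, a = ω²·d²x/dθ².
d²x/dθ² = −r cosθ − r²(cos2θ)/√u − r⁴ sin²2θ/(4u^{3/2}),  u = L² − r² sin²θ = 0.00806741 m².
Substituting r = 0.0199 m, L = 0.0916 m, θ = 115.4°: d²x/dθ² = +0.01129 m.
a = ω²·d²x/dθ² = (137.5)²·(+0.01129) = +213.33 m/s²;  |a| = 213.33 m/s².

213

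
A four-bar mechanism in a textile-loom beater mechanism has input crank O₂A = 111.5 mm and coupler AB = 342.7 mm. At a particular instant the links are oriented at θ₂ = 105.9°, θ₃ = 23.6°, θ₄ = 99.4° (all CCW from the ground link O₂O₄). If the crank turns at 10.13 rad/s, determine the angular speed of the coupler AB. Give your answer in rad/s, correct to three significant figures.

ω₂ = 10.13 rad/s
Differentiating the loop-closure r₂e^{iθ₂}+r₃e^{iθ₃}=r₁+r₄e^{iθ₄} gives r₂ω₂e^{iθ₂}+r₃ω₃e^{iθ₃}=r₄ω₄e^{iθ₄}.
Eliminating the other unknown: ω₃ = r₂ω₂ sin(θ₄−θ₂) / [r₃ sin(θ₃−θ₄)].
Numerator sine = -0.11320; denominator sine = -0.96945.
Result = 0.1115·10.13·(-0.11320) / (0.3427·(-0.96945)) = +0.38486 rad/s; magnitude 0.38486 rad/s.

0.385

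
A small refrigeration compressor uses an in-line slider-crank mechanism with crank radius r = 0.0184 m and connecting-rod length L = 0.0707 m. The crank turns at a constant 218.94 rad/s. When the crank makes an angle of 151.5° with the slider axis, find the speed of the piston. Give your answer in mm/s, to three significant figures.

1480

ω = 218.9 rad/s
For an in-line slider-crank, x = r cosθ + √(L² − r² sin²θ), so v = −rω sinθ·[1 + r cosθ/√(L² − r² sin²θ)].
With r = 0.0184 m, L = 0.0707 m, θ = 151.5°: √(L² − r² sin²θ) = 0.070153 m.
v = −0.0184·218.9·0.47716·[1 + 0.0184·-0.87882/0.070153] = -1.4792 m/s.
|v| = 1.4792 m/s = 1479.2 mm/s.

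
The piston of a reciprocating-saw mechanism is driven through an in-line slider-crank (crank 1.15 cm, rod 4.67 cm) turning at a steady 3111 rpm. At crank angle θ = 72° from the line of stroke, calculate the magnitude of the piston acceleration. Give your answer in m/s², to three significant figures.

129

ω = 2π·3111/60 = 325.8 rad/s
x(θ) = r cosθ + √(L² − r² sin²θ); with ω constant, a = ω²·d²x/dθ².
d²x/dθ² = −r cosθ − r²(cos2θ)/√u − r⁴ sin²2θ/(4u^{3/2}),  u = L² − r² sin²θ = 0.00206127 m².
Substituting r = 0.0115 m, L = 0.0467 m, θ = 72°: d²x/dθ² = -0.0012132 m.
a = ω²·d²x/dθ² = (325.8)²·(-0.0012132) = -128.77 m/s²;  |a| = 128.77 m/s².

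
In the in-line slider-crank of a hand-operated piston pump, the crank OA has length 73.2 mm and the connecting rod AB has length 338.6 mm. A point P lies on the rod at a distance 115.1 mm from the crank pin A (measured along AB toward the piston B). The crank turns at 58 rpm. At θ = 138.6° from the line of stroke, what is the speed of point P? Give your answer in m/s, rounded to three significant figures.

0.354

ω = 6.074 rad/s.  Crank-pin speed |V_A| = rω = 0.4446 m/s, perpendicular to OA.
Rod angle: sinφ = −(r/L) sinθ ⇒ φ = -8.219°; ω_rod = −rω cosθ/√(L²−r²sin²θ) = +0.99515 rad/s.
V_P = V_A + ω_rod × AP, with AP = 0.1151 m along the rod.
Components: V_Px = −rω sinθ − a·ω_rod·sinφ = -0.27764 m/s;  V_Py = rω cosθ + a·ω_rod·cosφ = -0.22013 m/s.
|V_P| = √(V_Px² + V_Py²) = 0.35432 m/s.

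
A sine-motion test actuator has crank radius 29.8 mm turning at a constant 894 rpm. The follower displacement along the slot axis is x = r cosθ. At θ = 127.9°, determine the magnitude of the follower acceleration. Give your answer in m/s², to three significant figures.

160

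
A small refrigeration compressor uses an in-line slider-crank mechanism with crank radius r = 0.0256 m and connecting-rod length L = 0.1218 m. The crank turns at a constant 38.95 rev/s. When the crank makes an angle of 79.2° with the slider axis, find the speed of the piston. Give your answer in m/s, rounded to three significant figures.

6.40

ω = 2π·39 = 244.7 rad/s
For an in-line slider-crank, x = r cosθ + √(L² − r² sin²θ), so v = −rω sinθ·[1 + r cosθ/√(L² − r² sin²θ)].
With r = 0.0256 m, L = 0.1218 m, θ = 79.2°: √(L² − r² sin²θ) = 0.11918 m.
v = −0.0256·244.7·0.98229·[1 + 0.0256·0.18738/0.11918] = -6.4018 m/s.
|v| = 6.4018 m/s.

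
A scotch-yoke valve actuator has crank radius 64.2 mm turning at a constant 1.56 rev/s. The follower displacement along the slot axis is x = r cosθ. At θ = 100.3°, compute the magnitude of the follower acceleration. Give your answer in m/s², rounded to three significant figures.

ω = 9.802 rad/s (from 1.56 rev/s).
x = r cosθ ⇒ ẍ = −rω² cosθ (ω constant).
|a| = rω²|cosθ| = 0.0642·(9.802)²·|cos 100.3°| = 1.1029 m/s².

1.10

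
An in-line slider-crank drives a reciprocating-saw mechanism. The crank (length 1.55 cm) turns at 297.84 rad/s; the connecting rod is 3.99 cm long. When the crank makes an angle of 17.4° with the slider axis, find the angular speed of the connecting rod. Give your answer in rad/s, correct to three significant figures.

111

ω = 297.8 rad/s
The rod makes angle φ with the slider axis where L sinφ = r sinθ; differentiating, L cosφ·φ̇ = r ω cosθ.
L cosφ = √(L² − r² sin²θ) = 0.03963 m.
|ω_rod| = r ω |cosθ| / √(L² − r² sin²θ) = 0.0155·297.8·0.95424/0.03963 = 111.16 rad/s.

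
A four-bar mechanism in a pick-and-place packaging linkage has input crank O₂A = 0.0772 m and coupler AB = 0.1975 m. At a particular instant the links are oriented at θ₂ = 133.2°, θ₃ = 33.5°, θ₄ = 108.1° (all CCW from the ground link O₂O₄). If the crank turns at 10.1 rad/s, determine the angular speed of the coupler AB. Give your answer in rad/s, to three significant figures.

ω₂ = 10.1 rad/s
Differentiating the loop-closure r₂e^{iθ₂}+r₃e^{iθ₃}=r₁+r₄e^{iθ₄} gives r₂ω₂e^{iθ₂}+r₃ω₃e^{iθ₃}=r₄ω₄e^{iθ₄}.
Eliminating the other unknown: ω₃ = r₂ω₂ sin(θ₄−θ₂) / [r₃ sin(θ₃−θ₄)].
Numerator sine = -0.42420; denominator sine = -0.96410.
Result = 0.0772·10.1·(-0.42420) / (0.1975·(-0.96410)) = +1.7371 rad/s; magnitude 1.7371 rad/s.

1.74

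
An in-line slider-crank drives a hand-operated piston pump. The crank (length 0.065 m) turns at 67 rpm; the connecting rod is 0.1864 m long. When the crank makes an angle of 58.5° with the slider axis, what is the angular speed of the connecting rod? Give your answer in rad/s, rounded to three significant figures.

ω = 7.016 rad/s (converted from 67 rpm).
The rod makes angle φ with the slider axis where L sinφ = r sinθ; differentiating, L cosφ·φ̇ = r ω cosθ.
L cosφ = √(L² − r² sin²θ) = 0.17797 m.
|ω_rod| = r ω |cosθ| / √(L² − r² sin²θ) = 0.065·7.016·0.52250/0.17797 = 1.3389 rad/s.

1.34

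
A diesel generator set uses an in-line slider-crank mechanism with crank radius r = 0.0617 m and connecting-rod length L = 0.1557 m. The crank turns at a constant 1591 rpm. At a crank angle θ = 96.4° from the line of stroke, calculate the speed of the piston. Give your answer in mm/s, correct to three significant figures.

9720

ω = 2π·1591/60 = 166.6 rad/s
For an in-line slider-crank, x = r cosθ + √(L² − r² sin²θ), so v = −rω sinθ·[1 + r cosθ/√(L² − r² sin²θ)].
With r = 0.0617 m, L = 0.1557 m, θ = 96.4°: √(L² − r² sin²θ) = 0.14312 m.
v = −0.0617·166.6·0.99377·[1 + 0.0617·-0.11147/0.14312] = -9.7248 m/s.
|v| = 9.7248 m/s = 9724.8 mm/s.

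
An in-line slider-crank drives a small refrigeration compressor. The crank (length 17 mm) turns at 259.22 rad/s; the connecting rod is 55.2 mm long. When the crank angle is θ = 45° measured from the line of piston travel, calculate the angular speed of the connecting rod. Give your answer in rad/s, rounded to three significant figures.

ω = 259.2 rad/s
The rod makes angle φ with the slider axis where L sinφ = r sinθ; differentiating, L cosφ·φ̇ = r ω cosθ.
L cosφ = √(L² − r² sin²θ) = 0.053875 m.
|ω_rod| = r ω |cosθ| / √(L² − r² sin²θ) = 0.017·259.2·0.70711/0.053875 = 57.838 rad/s.

57.8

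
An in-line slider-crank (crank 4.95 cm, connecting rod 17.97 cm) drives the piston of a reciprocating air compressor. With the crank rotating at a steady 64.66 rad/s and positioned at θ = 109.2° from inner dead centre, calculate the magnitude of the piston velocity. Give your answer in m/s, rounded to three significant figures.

ω = 64.66 rad/s
For an in-line slider-crank, x = r cosθ + √(L² − r² sin²θ), so v = −rω sinθ·[1 + r cosθ/√(L² − r² sin²θ)].
With r = 0.0495 m, L = 0.1797 m, θ = 109.2°: √(L² − r² sin²θ) = 0.17351 m.
v = −0.0495·64.66·0.94438·[1 + 0.0495·-0.32887/0.17351] = -2.7391 m/s.
|v| = 2.7391 m/s.

2.74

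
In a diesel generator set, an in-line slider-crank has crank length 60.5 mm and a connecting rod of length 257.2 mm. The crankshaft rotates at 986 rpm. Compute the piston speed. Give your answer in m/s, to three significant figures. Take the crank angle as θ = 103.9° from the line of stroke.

5.71

ω = 2π·986/60 = 103.3 rad/s
For an in-line slider-crank, x = r cosθ + √(L² − r² sin²θ), so v = −rω sinθ·[1 + r cosθ/√(L² − r² sin²θ)].
With r = 0.0605 m, L = 0.2572 m, θ = 103.9°: √(L² − r² sin²θ) = 0.25041 m.
v = −0.0605·103.3·0.97072·[1 + 0.0605·-0.24023/0.25041] = -5.712 m/s.
|v| = 5.712 m/s.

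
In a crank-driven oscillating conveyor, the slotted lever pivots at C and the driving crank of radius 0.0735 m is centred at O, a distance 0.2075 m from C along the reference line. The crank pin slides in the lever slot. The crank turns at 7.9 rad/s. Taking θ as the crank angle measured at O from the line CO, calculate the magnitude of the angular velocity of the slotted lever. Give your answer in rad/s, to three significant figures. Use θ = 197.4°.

3.74

ω = 7.9 rad/s
Crank pin A relative to C: A = (d + r cosθ, r sinθ); lever angle φ = atan2(r sinθ, d + r cosθ).
Differentiating tanφ: φ̇ = rω(d cosθ + r)/(d² + r² + 2dr cosθ).
d² + r² + 2dr cosθ = |CA|² = 0.0193518 m²;  d cosθ + r = -0.1245 m.
|ω_lever| = |0.0735·7.9·-0.1245| / 0.0193518 = 3.7358 rad/s.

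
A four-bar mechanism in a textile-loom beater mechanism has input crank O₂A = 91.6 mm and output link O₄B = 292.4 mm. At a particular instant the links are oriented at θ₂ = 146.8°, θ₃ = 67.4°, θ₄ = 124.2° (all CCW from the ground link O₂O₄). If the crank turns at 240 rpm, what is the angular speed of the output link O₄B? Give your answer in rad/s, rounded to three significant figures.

9.25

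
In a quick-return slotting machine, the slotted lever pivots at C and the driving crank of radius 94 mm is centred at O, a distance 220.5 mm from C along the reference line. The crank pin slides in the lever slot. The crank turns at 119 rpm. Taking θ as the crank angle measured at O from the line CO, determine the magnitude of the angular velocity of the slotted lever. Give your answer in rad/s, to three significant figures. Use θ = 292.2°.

2.84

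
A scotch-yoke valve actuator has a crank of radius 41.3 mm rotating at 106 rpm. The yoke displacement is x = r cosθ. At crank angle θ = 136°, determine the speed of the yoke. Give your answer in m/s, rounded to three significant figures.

ω = 11.1 rad/s (from 106 rpm).
x = r cosθ ⇒ ẋ = −rω sinθ.
|v| = rω|sinθ| = 0.0413·11.1·|sin 136°| = 0.31846 m/s.

0.318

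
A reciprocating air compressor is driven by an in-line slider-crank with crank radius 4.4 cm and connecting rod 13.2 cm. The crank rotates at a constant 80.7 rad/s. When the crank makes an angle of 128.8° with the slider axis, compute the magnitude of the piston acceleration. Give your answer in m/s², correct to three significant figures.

198

ω = 80.7 rad/s
x(θ) = r cosθ + √(L² − r² sin²θ); with ω constant, a = ω²·d²x/dθ².
d²x/dθ² = −r cosθ − r²(cos2θ)/√u − r⁴ sin²2θ/(4u^{3/2}),  u = L² − r² sin²θ = 0.0162481 m².
Substituting r = 0.044 m, L = 0.132 m, θ = 128.8°: d²x/dθ² = +0.0304 m.
a = ω²·d²x/dθ² = (80.7)²·(+0.0304) = +197.98 m/s²;  |a| = 197.98 m/s².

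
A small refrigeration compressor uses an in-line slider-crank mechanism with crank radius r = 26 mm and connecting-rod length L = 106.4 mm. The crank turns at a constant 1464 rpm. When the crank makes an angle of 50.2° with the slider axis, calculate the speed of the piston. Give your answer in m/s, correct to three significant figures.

3.55

ω = 2π·1464/60 = 153.3 rad/s
For an in-line slider-crank, x = r cosθ + √(L² − r² sin²θ), so v = −rω sinθ·[1 + r cosθ/√(L² − r² sin²θ)].
With r = 0.026 m, L = 0.1064 m, θ = 50.2°: √(L² − r² sin²θ) = 0.10451 m.
v = −0.026·153.3·0.76828·[1 + 0.026·0.64011/0.10451] = -3.5501 m/s.
|v| = 3.5501 m/s.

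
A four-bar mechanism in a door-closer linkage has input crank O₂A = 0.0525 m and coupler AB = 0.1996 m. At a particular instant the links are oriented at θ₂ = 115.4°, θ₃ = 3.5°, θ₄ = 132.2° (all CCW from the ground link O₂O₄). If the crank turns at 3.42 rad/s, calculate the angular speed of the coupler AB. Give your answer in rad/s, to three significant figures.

ω₂ = 3.42 rad/s
Differentiating the loop-closure r₂e^{iθ₂}+r₃e^{iθ₃}=r₁+r₄e^{iθ₄} gives r₂ω₂e^{iθ₂}+r₃ω₃e^{iθ₃}=r₄ω₄e^{iθ₄}.
Eliminating the other unknown: ω₃ = r₂ω₂ sin(θ₄−θ₂) / [r₃ sin(θ₃−θ₄)].
Numerator sine = +0.28903; denominator sine = -0.78043.
Result = 0.0525·3.42·(+0.28903) / (0.1996·(-0.78043)) = -0.33315 rad/s; magnitude 0.33315 rad/s.

0.333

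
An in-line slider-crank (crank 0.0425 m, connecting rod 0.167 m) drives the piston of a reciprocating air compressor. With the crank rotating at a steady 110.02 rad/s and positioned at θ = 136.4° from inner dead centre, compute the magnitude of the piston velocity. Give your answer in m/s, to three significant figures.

ω = 110 rad/s
For an in-line slider-crank, x = r cosθ + √(L² − r² sin²θ), so v = −rω sinθ·[1 + r cosθ/√(L² − r² sin²θ)].
With r = 0.0425 m, L = 0.167 m, θ = 136.4°: √(L² − r² sin²θ) = 0.16441 m.
v = −0.0425·110·0.68962·[1 + 0.0425·-0.72417/0.16441] = -2.6209 m/s.
|v| = 2.6209 m/s.

2.62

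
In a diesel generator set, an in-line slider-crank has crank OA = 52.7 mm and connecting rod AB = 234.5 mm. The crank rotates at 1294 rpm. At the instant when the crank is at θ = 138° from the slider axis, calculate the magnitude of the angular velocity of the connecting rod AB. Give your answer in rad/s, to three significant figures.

22.9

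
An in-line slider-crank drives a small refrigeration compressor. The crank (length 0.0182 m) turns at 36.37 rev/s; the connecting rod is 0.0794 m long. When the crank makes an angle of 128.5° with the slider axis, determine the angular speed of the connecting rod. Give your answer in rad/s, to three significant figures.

33.1

ω = 228.5 rad/s (converted from 36.37 rev/s).
The rod makes angle φ with the slider axis where L sinφ = r sinθ; differentiating, L cosφ·φ̇ = r ω cosθ.
L cosφ = √(L² − r² sin²θ) = 0.078112 m.
|ω_rod| = r ω |cosθ| / √(L² − r² sin²θ) = 0.0182·228.5·0.62251/0.078112 = 33.146 rad/s.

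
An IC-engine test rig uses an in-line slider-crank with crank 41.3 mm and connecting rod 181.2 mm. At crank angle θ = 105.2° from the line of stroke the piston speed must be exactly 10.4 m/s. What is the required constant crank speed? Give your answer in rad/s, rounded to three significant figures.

For an in-line slider-crank, |v_piston| = rω|sinθ|·[1 + r cosθ/√(L² − r² sin²θ)].
With r = 0.0413 m, L = 0.1812 m, θ = 105.2°: the bracketed kinematic factor |dx/dθ| = 0.037414 m.
ω = v/|dx/dθ| = 10.4/0.037414 = 277.97 rad/s.

278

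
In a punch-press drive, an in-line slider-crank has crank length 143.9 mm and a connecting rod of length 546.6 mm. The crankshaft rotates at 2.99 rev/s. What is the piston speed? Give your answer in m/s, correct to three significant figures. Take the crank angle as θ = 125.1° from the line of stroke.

ω = 2π·2.99 = 18.79 rad/s
For an in-line slider-crank, x = r cosθ + √(L² − r² sin²θ), so v = −rω sinθ·[1 + r cosθ/√(L² − r² sin²θ)].
With r = 0.1439 m, L = 0.5466 m, θ = 125.1°: √(L² − r² sin²θ) = 0.53377 m.
v = −0.1439·18.79·0.81815·[1 + 0.1439·-0.57501/0.53377] = -1.8689 m/s.
|v| = 1.8689 m/s.

1.87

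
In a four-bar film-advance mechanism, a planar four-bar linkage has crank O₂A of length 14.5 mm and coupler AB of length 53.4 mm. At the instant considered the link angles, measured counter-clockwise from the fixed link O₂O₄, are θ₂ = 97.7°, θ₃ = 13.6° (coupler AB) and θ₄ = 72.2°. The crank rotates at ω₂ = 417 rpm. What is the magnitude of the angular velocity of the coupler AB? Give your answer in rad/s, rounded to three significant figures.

ω₂ = 43.67 rad/s (from 417 rpm).
Differentiating the loop-closure r₂e^{iθ₂}+r₃e^{iθ₃}=r₁+r₄e^{iθ₄} gives r₂ω₂e^{iθ₂}+r₃ω₃e^{iθ₃}=r₄ω₄e^{iθ₄}.
Eliminating the other unknown: ω₃ = r₂ω₂ sin(θ₄−θ₂) / [r₃ sin(θ₃−θ₄)].
Numerator sine = -0.43051; denominator sine = -0.85355.
Result = 0.0145·43.67·(-0.43051) / (0.0534·(-0.85355)) = +5.9806 rad/s; magnitude 5.9806 rad/s.

5.98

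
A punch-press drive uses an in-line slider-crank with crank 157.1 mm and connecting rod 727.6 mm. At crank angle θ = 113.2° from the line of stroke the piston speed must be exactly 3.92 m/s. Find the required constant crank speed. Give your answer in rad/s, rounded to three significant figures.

29.7

For an in-line slider-crank, |v_piston| = rω|sinθ|·[1 + r cosθ/√(L² − r² sin²θ)].
With r = 0.1571 m, L = 0.7276 m, θ = 113.2°: the bracketed kinematic factor |dx/dθ| = 0.13186 m.
ω = v/|dx/dθ| = 3.92/0.13186 = 29.727 rad/s.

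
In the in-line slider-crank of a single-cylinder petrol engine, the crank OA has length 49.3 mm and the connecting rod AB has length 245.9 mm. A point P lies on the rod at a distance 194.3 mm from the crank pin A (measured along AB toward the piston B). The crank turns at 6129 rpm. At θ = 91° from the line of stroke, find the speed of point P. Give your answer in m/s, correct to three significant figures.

31.5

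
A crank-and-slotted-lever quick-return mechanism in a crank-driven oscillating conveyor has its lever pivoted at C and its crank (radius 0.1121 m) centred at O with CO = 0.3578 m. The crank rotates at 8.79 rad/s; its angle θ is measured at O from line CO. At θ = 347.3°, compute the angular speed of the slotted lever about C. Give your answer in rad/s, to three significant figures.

ω = 8.79 rad/s
Crank pin A relative to C: A = (d + r cosθ, r sinθ); lever angle φ = atan2(r sinθ, d + r cosθ).
Differentiating tanφ: φ̇ = rω(d cosθ + r)/(d² + r² + 2dr cosθ).
d² + r² + 2dr cosθ = |CA|² = 0.218843 m²;  d cosθ + r = +0.46115 m.
|ω_lever| = |0.1121·8.79·+0.46115| / 0.218843 = 2.0763 rad/s.

2.08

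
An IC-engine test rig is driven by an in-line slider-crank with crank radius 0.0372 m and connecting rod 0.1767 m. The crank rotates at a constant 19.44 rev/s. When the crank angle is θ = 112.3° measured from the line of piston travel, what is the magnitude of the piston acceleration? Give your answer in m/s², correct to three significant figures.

ω = 2π·19.4 = 122.1 rad/s
x(θ) = r cosθ + √(L² − r² sin²θ); with ω constant, a = ω²·d²x/dθ².
d²x/dθ² = −r cosθ − r²(cos2θ)/√u − r⁴ sin²2θ/(4u^{3/2}),  u = L² − r² sin²θ = 0.0300383 m².
Substituting r = 0.0372 m, L = 0.1767 m, θ = 112.3°: d²x/dθ² = +0.019756 m.
a = ω²·d²x/dθ² = (122.1)²·(+0.019756) = +294.74 m/s²;  |a| = 294.74 m/s².

295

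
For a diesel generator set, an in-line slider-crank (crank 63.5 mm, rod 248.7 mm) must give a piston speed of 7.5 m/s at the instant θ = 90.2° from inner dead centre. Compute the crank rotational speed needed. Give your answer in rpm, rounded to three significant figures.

For an in-line slider-crank, |v_piston| = rω|sinθ|·[1 + r cosθ/√(L² − r² sin²θ)].
With r = 0.0635 m, L = 0.2487 m, θ = 90.2°: the bracketed kinematic factor |dx/dθ| = 0.063441 m.
ω = v/|dx/dθ| = 7.5/0.063441 = 118.22 rad/s.
N = 60ω/(2π) = 1128.9 rpm.

1130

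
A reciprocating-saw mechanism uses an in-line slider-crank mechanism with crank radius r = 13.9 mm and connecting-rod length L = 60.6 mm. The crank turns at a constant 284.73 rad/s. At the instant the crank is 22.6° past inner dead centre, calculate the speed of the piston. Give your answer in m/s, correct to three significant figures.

1.84

ω = 284.7 rad/s
For an in-line slider-crank, x = r cosθ + √(L² − r² sin²θ), so v = −rω sinθ·[1 + r cosθ/√(L² − r² sin²θ)].
With r = 0.0139 m, L = 0.0606 m, θ = 22.6°: √(L² − r² sin²θ) = 0.060364 m.
v = −0.0139·284.7·0.38430·[1 + 0.0139·0.92321/0.060364] = -1.8443 m/s.
|v| = 1.8443 m/s.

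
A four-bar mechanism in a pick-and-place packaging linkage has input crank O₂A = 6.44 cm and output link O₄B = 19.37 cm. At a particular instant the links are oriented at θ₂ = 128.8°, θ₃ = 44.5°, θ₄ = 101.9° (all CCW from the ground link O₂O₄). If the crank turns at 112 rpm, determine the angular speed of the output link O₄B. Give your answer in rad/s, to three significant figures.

ω₂ = 11.73 rad/s (from 112 rpm).
Differentiating the loop-closure r₂e^{iθ₂}+r₃e^{iθ₃}=r₁+r₄e^{iθ₄} gives r₂ω₂e^{iθ₂}+r₃ω₃e^{iθ₃}=r₄ω₄e^{iθ₄}.
Eliminating the other unknown: ω₄ = r₂ω₂ sin(θ₂−θ₃) / [r₄ sin(θ₄−θ₃)].
Numerator sine = +0.99506; denominator sine = +0.84245.
Result = 0.0644·11.73·(+0.99506) / (0.1937·(+0.84245)) = +4.6058 rad/s; magnitude 4.6058 rad/s.

4.61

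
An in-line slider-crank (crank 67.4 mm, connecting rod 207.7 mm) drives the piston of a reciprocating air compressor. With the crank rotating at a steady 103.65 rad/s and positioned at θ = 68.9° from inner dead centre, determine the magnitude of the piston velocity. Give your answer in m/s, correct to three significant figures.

7.32

ω = 103.7 rad/s
For an in-line slider-crank, x = r cosθ + √(L² − r² sin²θ), so v = −rω sinθ·[1 + r cosθ/√(L² − r² sin²θ)].
With r = 0.0674 m, L = 0.2077 m, θ = 68.9°: √(L² − r² sin²θ) = 0.19795 m.
v = −0.0674·103.7·0.93295·[1 + 0.0674·0.36000/0.19795] = -7.3165 m/s.
|v| = 7.3165 m/s.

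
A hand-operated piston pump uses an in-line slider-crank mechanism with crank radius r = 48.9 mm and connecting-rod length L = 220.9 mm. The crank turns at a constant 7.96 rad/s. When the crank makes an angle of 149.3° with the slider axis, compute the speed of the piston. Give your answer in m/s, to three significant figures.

0.161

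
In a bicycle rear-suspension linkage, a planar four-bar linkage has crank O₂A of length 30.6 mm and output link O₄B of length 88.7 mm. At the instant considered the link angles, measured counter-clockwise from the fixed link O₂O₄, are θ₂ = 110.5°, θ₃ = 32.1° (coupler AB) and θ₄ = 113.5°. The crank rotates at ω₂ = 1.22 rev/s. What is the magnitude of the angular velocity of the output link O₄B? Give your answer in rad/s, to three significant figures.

2.62

ω₂ = 7.665 rad/s (from 1.22 rev/s).
Differentiating the loop-closure r₂e^{iθ₂}+r₃e^{iθ₃}=r₁+r₄e^{iθ₄} gives r₂ω₂e^{iθ₂}+r₃ω₃e^{iθ₃}=r₄ω₄e^{iθ₄}.
Eliminating the other unknown: ω₄ = r₂ω₂ sin(θ₂−θ₃) / [r₄ sin(θ₄−θ₃)].
Numerator sine = +0.97958; denominator sine = +0.98876.
Result = 0.0306·7.665·(+0.97958) / (0.0887·(+0.98876)) = +2.6199 rad/s; magnitude 2.6199 rad/s.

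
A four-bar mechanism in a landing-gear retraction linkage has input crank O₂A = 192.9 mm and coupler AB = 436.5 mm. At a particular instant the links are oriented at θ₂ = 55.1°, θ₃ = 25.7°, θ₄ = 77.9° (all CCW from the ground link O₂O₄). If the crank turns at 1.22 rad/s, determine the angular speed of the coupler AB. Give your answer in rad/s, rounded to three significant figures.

0.264

ω₂ = 1.22 rad/s
Differentiating the loop-closure r₂e^{iθ₂}+r₃e^{iθ₃}=r₁+r₄e^{iθ₄} gives r₂ω₂e^{iθ₂}+r₃ω₃e^{iθ₃}=r₄ω₄e^{iθ₄}.
Eliminating the other unknown: ω₃ = r₂ω₂ sin(θ₄−θ₂) / [r₃ sin(θ₃−θ₄)].
Numerator sine = +0.38752; denominator sine = -0.79016.
Result = 0.1929·1.22·(+0.38752) / (0.4365·(-0.79016)) = -0.26441 rad/s; magnitude 0.26441 rad/s.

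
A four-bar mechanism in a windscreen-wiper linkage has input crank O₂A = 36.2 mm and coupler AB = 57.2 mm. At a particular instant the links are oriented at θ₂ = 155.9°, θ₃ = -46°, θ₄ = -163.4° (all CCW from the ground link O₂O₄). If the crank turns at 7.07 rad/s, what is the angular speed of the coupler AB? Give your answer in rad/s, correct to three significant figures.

3.29

ω₂ = 7.07 rad/s
Differentiating the loop-closure r₂e^{iθ₂}+r₃e^{iθ₃}=r₁+r₄e^{iθ₄} gives r₂ω₂e^{iθ₂}+r₃ω₃e^{iθ₃}=r₄ω₄e^{iθ₄}.
Eliminating the other unknown: ω₃ = r₂ω₂ sin(θ₄−θ₂) / [r₃ sin(θ₃−θ₄)].
Numerator sine = +0.65210; denominator sine = +0.88782.
Result = 0.0362·7.07·(+0.65210) / (0.0572·(+0.88782)) = +3.2864 rad/s; magnitude 3.2864 rad/s.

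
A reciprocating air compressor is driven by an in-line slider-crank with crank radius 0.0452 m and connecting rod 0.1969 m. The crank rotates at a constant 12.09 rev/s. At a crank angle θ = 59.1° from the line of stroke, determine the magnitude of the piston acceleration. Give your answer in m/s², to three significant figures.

106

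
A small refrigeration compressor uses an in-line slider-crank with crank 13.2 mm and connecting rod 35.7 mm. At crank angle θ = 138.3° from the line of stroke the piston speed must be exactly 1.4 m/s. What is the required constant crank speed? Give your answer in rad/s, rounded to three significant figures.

223

For an in-line slider-crank, |v_piston| = rω|sinθ|·[1 + r cosθ/√(L² − r² sin²θ)].
With r = 0.0132 m, L = 0.0357 m, θ = 138.3°: the bracketed kinematic factor |dx/dθ| = 0.00628 m.
ω = v/|dx/dθ| = 1.4/0.00628 = 222.93 rad/s.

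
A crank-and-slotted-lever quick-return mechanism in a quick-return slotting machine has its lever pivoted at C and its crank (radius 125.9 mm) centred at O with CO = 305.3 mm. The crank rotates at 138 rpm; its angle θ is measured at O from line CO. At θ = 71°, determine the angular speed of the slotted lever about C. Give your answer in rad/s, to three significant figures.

3.06

ω = 14.45 rad/s (from 138 rpm).
Crank pin A relative to C: A = (d + r cosθ, r sinθ); lever angle φ = atan2(r sinθ, d + r cosθ).
Differentiating tanφ: φ̇ = rω(d cosθ + r)/(d² + r² + 2dr cosθ).
d² + r² + 2dr cosθ = |CA|² = 0.134087 m²;  d cosθ + r = +0.2253 m.
|ω_lever| = |0.1259·14.45·+0.2253| / 0.134087 = 3.057 rad/s.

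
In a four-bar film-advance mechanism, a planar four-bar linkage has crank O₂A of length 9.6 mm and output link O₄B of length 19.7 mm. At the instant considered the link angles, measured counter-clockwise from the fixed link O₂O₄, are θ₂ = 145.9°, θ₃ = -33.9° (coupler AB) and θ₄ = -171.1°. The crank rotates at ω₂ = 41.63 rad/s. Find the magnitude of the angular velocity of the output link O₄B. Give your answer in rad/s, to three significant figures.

ω₂ = 41.63 rad/s
Differentiating the loop-closure r₂e^{iθ₂}+r₃e^{iθ₃}=r₁+r₄e^{iθ₄} gives r₂ω₂e^{iθ₂}+r₃ω₃e^{iθ₃}=r₄ω₄e^{iθ₄}.
Eliminating the other unknown: ω₄ = r₂ω₂ sin(θ₂−θ₃) / [r₄ sin(θ₄−θ₃)].
Numerator sine = +0.00349; denominator sine = -0.67944.
Result = 0.0096·41.63·(+0.00349) / (0.0197·(-0.67944)) = -0.10422 rad/s; magnitude 0.10422 rad/s.

0.104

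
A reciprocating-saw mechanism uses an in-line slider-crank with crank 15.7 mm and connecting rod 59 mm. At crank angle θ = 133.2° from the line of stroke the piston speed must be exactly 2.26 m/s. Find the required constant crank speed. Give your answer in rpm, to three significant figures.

2320

For an in-line slider-crank, |v_piston| = rω|sinθ|·[1 + r cosθ/√(L² − r² sin²θ)].
With r = 0.0157 m, L = 0.059 m, θ = 133.2°: the bracketed kinematic factor |dx/dθ| = 0.0093197 m.
ω = v/|dx/dθ| = 2.26/0.0093197 = 242.5 rad/s.
N = 60ω/(2π) = 2315.7 rpm.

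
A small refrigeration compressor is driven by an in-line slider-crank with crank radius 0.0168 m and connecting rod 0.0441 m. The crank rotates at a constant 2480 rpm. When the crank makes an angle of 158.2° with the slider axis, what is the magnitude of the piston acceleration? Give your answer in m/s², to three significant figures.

729

ω = 2π·2480/60 = 259.7 rad/s
x(θ) = r cosθ + √(L² − r² sin²θ); with ω constant, a = ω²·d²x/dθ².
d²x/dθ² = −r cosθ − r²(cos2θ)/√u − r⁴ sin²2θ/(4u^{3/2}),  u = L² − r² sin²θ = 0.00190589 m².
Substituting r = 0.0168 m, L = 0.0441 m, θ = 158.2°: d²x/dθ² = +0.010803 m.
a = ω²·d²x/dθ² = (259.7)²·(+0.010803) = +728.62 m/s²;  |a| = 728.62 m/s².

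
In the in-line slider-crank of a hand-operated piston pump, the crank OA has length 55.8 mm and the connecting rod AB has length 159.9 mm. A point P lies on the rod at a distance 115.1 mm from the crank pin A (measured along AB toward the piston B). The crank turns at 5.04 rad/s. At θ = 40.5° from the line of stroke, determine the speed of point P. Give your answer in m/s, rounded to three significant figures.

ω = 5.04 rad/s.  Crank-pin speed |V_A| = rω = 0.28123 m/s, perpendicular to OA.
Rod angle: sinφ = −(r/L) sinθ ⇒ φ = -13.099°; ω_rod = −rω cosθ/√(L²−r²sin²θ) = -1.3731 rad/s.
V_P = V_A + ω_rod × AP, with AP = 0.1151 m along the rod.
Components: V_Px = −rω sinθ − a·ω_rod·sinφ = -0.21846 m/s;  V_Py = rω cosθ + a·ω_rod·cosφ = +0.059916 m/s.
|V_P| = √(V_Px² + V_Py²) = 0.22653 m/s.

0.227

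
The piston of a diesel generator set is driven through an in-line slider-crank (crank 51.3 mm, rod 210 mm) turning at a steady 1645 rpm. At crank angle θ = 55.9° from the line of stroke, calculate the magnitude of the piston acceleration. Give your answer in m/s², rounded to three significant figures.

718

ω = 2π·1645/60 = 172.3 rad/s
x(θ) = r cosθ + √(L² − r² sin²θ); with ω constant, a = ω²·d²x/dθ².
d²x/dθ² = −r cosθ − r²(cos2θ)/√u − r⁴ sin²2θ/(4u^{3/2}),  u = L² − r² sin²θ = 0.0422955 m².
Substituting r = 0.0513 m, L = 0.21 m, θ = 55.9°: d²x/dθ² = -0.02418 m.
a = ω²·d²x/dθ² = (172.3)²·(-0.02418) = -717.54 m/s²;  |a| = 717.54 m/s².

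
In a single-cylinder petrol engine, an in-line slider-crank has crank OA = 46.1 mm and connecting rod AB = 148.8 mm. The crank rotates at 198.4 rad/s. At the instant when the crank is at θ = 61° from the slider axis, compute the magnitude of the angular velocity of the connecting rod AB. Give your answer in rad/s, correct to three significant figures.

31.0

ω = 198.4 rad/s
The rod makes angle φ with the slider axis where L sinφ = r sinθ; differentiating, L cosφ·φ̇ = r ω cosθ.
L cosφ = √(L² − r² sin²θ) = 0.14323 m.
|ω_rod| = r ω |cosθ| / √(L² − r² sin²θ) = 0.0461·198.4·0.48481/0.14323 = 30.958 rad/s.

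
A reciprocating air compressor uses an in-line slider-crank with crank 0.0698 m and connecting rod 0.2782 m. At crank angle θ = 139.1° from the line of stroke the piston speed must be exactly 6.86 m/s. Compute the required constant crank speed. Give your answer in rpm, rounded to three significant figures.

For an in-line slider-crank, |v_piston| = rω|sinθ|·[1 + r cosθ/√(L² − r² sin²θ)].
With r = 0.0698 m, L = 0.2782 m, θ = 139.1°: the bracketed kinematic factor |dx/dθ| = 0.036915 m.
ω = v/|dx/dθ| = 6.86/0.036915 = 185.83 rad/s.
N = 60ω/(2π) = 1774.6 rpm.

1770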